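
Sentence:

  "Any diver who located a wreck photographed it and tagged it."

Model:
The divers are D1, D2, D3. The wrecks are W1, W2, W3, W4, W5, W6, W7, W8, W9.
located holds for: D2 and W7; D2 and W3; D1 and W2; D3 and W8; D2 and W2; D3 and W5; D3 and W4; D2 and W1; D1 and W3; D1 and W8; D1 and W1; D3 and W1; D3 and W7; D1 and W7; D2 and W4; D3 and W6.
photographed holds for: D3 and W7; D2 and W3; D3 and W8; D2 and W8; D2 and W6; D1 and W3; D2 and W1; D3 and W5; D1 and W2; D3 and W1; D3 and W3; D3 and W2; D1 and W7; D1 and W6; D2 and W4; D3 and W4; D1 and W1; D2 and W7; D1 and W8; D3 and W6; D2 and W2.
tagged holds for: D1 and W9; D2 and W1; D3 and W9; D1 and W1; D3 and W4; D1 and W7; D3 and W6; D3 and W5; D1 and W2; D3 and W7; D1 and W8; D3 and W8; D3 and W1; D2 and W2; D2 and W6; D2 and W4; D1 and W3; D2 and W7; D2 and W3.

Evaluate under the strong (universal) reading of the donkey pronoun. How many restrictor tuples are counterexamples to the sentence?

0

"it" takes "a wreck" as antecedent — a donkey pronoun bound across the clause boundary.
Strong reading: for every (d,w) with located(d,w), photographed(d,w) ∧ tagged(d,w).
Restrictor pairs: (D1,W1) ✓  (D1,W2) ✓  (D1,W3) ✓  (D1,W7) ✓  (D1,W8) ✓  (D2,W1) ✓  (D2,W2) ✓  (D2,W3) ✓  (D2,W4) ✓  (D2,W7) ✓  (D3,W1) ✓  (D3,W4) ✓  (D3,W5) ✓  (D3,W6) ✓  (D3,W7) ✓  (D3,W8) ✓
Counterexamples (restrictor pairs failing the scope): 0.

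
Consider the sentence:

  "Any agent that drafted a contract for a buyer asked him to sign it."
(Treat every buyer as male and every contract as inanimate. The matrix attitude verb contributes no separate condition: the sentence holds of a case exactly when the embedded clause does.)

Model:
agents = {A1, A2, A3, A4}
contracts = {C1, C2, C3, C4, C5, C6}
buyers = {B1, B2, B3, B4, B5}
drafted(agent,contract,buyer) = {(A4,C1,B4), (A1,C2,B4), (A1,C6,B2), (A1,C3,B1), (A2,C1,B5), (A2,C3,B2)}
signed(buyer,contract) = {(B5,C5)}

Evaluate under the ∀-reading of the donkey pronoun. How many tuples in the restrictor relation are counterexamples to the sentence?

"him" takes "a buyer" as antecedent and "it" takes "a contract"; both are donkey pronouns co-varying with the restrictor.
Strong reading: for every (a,c,b) with drafted(a,c,b), signed(b,c).
Restrictor triples: (A1,C2,B4)→signed(B4,C2) ✗  (A1,C3,B1)→signed(B1,C3) ✗  (A1,C6,B2)→signed(B2,C6) ✗  (A2,C1,B5)→signed(B5,C1) ✗  (A2,C3,B2)→signed(B2,C3) ✗  (A4,C1,B4)→signed(B4,C1) ✗
Counterexamples (restrictor triples failing the scope): 6.

6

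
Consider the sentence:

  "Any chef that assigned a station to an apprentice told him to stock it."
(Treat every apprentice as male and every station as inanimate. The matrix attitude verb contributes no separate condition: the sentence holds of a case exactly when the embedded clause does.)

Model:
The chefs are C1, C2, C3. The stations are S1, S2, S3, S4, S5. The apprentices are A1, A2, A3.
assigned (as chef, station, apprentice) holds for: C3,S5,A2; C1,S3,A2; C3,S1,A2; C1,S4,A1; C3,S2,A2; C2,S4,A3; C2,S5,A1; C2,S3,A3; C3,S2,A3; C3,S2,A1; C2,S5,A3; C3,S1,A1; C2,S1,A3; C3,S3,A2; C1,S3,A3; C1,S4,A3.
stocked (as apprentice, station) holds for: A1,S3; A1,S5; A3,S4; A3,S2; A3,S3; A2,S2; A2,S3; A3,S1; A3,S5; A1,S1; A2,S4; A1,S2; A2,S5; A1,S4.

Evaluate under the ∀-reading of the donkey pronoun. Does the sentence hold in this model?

"him" takes "an apprentice" as antecedent and "it" takes "a station"; both are donkey pronouns co-varying with the restrictor.
Strong reading: for every (c,s,a) with assigned(c,s,a), stocked(a,s).
Restrictor triples: (C1,S3,A2)→stocked(A2,S3) ✓  (C1,S3,A3)→stocked(A3,S3) ✓  (C1,S4,A1)→stocked(A1,S4) ✓  (C1,S4,A3)→stocked(A3,S4) ✓  (C2,S1,A3)→stocked(A3,S1) ✓  (C2,S3,A3)→stocked(A3,S3) ✓  (C2,S4,A3)→stocked(A3,S4) ✓  (C2,S5,A1)→stocked(A1,S5) ✓  (C2,S5,A3)→stocked(A3,S5) ✓  (C3,S1,A1)→stocked(A1,S1) ✓  (C3,S1,A2)→stocked(A2,S1) ✗  (C3,S2,A1)→stocked(A1,S2) ✓  (C3,S2,A2)→stocked(A2,S2) ✓  (C3,S2,A3)→stocked(A3,S2) ✓  (C3,S3,A2)→stocked(A2,S3) ✓  (C3,S5,A2)→stocked(A2,S5) ✓
Counterexample: (C3,S1,A2) — stocked(A2,S1) does not hold.

False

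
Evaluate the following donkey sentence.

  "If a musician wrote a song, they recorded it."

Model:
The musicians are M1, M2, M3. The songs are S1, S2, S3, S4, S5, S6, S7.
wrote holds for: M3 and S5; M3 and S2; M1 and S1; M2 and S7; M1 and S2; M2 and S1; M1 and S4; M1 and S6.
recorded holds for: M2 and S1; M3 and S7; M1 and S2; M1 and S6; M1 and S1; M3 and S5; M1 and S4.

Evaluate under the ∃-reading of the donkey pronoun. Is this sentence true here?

"it" takes "a song" as antecedent — a donkey pronoun bound across the clause boundary.
Weak reading: every musician m with some wrote-song has at least one wrote-song s such that recorded(m,s).
Per musician: M1:✓  M2:✓  M3:✓
Every musician in the restrictor has a witness.

True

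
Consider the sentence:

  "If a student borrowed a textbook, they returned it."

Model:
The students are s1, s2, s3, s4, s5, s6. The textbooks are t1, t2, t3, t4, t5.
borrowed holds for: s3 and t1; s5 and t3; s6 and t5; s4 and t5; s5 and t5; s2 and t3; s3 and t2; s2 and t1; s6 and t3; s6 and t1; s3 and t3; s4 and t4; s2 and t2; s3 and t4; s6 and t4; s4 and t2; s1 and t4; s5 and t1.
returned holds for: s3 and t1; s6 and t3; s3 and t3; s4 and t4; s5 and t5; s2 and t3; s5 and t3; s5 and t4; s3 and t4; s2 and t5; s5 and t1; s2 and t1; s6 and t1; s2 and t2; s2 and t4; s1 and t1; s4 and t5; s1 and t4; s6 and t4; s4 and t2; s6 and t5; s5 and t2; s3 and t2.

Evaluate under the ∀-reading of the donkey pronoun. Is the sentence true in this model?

"it" takes "a textbook" as antecedent — a donkey pronoun bound across the clause boundary.
Strong reading: for every (s,t) with borrowed(s,t), returned(s,t).
Restrictor pairs: (s1,t4) ✓  (s2,t1) ✓  (s2,t2) ✓  (s2,t3) ✓  (s3,t1) ✓  (s3,t2) ✓  (s3,t3) ✓  (s3,t4) ✓  (s4,t2) ✓  (s4,t4) ✓  (s4,t5) ✓  (s5,t1) ✓  (s5,t3) ✓  (s5,t5) ✓  (s6,t1) ✓  (s6,t3) ✓  (s6,t4) ✓  (s6,t5) ✓
Every restrictor pair satisfies the scope.

True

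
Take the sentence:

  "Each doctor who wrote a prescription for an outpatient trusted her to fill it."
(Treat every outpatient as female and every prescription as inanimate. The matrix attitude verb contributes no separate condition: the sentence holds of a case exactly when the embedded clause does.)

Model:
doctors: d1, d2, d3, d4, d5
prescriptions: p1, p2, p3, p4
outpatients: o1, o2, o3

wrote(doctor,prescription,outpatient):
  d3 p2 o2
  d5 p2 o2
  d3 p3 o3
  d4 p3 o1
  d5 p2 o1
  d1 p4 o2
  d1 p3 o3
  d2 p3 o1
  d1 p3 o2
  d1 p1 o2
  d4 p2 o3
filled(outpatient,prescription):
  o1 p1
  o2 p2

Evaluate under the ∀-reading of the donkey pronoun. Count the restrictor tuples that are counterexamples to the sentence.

9

"her" takes "an outpatient" as antecedent and "it" takes "a prescription"; both are donkey pronouns co-varying with the restrictor.
Strong reading: for every (d,p,o) with wrote(d,p,o), filled(o,p).
Restrictor triples: (d1,p1,o2)→filled(o2,p1) ✗  (d1,p3,o2)→filled(o2,p3) ✗  (d1,p3,o3)→filled(o3,p3) ✗  (d1,p4,o2)→filled(o2,p4) ✗  (d2,p3,o1)→filled(o1,p3) ✗  (d3,p2,o2)→filled(o2,p2) ✓  (d3,p3,o3)→filled(o3,p3) ✗  (d4,p2,o3)→filled(o3,p2) ✗  (d4,p3,o1)→filled(o1,p3) ✗  (d5,p2,o1)→filled(o1,p2) ✗  (d5,p2,o2)→filled(o2,p2) ✓
Counterexamples (restrictor triples failing the scope): 9.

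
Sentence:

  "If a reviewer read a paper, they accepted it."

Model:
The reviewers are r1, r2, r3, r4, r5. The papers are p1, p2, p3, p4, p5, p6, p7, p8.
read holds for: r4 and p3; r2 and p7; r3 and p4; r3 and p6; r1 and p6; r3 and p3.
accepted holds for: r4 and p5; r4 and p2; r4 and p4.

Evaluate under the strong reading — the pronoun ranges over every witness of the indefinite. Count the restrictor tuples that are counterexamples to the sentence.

6

"it" takes "a paper" as antecedent — a donkey pronoun bound across the clause boundary.
Strong reading: for every (r,p) with read(r,p), accepted(r,p).
Restrictor pairs: (r1,p6) ✗  (r2,p7) ✗  (r3,p3) ✗  (r3,p4) ✗  (r3,p6) ✗  (r4,p3) ✗
Counterexamples (restrictor pairs failing the scope): 6.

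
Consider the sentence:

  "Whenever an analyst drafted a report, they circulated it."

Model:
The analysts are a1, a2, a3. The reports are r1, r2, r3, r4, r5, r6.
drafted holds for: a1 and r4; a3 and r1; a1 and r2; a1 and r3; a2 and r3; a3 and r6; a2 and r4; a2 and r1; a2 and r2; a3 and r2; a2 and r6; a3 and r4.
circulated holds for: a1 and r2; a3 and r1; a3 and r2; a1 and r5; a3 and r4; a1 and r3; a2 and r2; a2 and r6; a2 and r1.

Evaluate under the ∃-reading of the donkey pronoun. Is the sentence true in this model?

"it" takes "a report" as antecedent — a donkey pronoun bound across the clause boundary.
Weak reading: every analyst a with some drafted-report has at least one drafted-report r such that circulated(a,r).
Per analyst: a1:✓  a2:✓  a3:✓
Every analyst in the restrictor has a witness.

True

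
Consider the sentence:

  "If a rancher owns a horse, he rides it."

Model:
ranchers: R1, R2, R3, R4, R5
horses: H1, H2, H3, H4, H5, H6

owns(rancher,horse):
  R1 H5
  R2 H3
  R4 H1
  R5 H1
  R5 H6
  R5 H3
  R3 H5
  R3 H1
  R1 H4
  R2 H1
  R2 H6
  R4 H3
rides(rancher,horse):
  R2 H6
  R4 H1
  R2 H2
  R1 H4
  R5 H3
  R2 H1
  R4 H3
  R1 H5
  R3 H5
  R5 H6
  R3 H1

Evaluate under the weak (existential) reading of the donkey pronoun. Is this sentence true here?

True

"it" takes "a horse" as antecedent — a donkey pronoun bound across the clause boundary.
Weak reading: every rancher r with some owns-horse has at least one owns-horse h such that rides(r,h).
Per rancher: R1:✓  R2:✓  R3:✓  R4:✓  R5:✓
Every rancher in the restrictor has a witness.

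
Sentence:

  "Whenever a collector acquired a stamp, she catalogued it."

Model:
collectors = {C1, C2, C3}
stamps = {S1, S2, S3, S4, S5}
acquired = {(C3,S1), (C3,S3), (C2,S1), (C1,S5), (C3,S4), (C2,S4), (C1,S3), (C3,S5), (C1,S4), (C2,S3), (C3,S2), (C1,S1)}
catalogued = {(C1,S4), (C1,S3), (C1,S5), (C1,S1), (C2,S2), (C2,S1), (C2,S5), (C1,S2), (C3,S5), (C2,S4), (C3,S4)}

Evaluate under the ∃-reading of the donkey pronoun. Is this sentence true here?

True

"it" takes "a stamp" as antecedent — a donkey pronoun bound across the clause boundary.
Weak reading: every collector c with some acquired-stamp has at least one acquired-stamp s such that catalogued(c,s).
Per collector: C1:✓  C2:✓  C3:✓
Every collector in the restrictor has a witness.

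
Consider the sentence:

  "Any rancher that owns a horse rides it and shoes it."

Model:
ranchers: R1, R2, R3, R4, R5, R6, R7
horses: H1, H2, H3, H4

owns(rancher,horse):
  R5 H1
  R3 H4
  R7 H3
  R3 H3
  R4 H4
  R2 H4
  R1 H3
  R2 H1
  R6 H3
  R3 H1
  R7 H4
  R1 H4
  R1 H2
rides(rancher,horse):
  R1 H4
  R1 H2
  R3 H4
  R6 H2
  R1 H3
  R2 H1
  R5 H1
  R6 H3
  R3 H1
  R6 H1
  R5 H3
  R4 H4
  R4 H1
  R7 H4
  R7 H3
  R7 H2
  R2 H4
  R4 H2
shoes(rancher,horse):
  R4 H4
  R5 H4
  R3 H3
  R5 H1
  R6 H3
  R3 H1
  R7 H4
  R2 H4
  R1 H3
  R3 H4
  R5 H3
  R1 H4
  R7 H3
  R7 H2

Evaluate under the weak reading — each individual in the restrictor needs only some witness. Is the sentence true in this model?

"it" takes "a horse" as antecedent — a donkey pronoun bound across the clause boundary.
Weak reading: every rancher r with some owns-horse has at least one owns-horse h such that rides(r,h) ∧ shoes(r,h).
Per rancher: R1:✓  R2:✓  R3:✓  R4:✓  R5:✓  R6:✓  R7:✓
Every rancher in the restrictor has a witness.

True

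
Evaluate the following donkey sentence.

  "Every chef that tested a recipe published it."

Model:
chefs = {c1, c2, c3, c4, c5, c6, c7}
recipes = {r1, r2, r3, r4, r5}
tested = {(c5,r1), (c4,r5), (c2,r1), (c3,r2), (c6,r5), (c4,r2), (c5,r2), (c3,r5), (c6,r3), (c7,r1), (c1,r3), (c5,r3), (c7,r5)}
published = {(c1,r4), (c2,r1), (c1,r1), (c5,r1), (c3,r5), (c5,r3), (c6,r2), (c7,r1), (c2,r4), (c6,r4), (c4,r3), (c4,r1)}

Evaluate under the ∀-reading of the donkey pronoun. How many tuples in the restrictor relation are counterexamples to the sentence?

"it" takes "a recipe" as antecedent — a donkey pronoun bound across the clause boundary.
Strong reading: for every (c,r) with tested(c,r), published(c,r).
Restrictor pairs: (c1,r3) ✗  (c2,r1) ✓  (c3,r2) ✗  (c3,r5) ✓  (c4,r2) ✗  (c4,r5) ✗  (c5,r1) ✓  (c5,r2) ✗  (c5,r3) ✓  (c6,r3) ✗  (c6,r5) ✗  (c7,r1) ✓  (c7,r5) ✗
Counterexamples (restrictor pairs failing the scope): 8.

8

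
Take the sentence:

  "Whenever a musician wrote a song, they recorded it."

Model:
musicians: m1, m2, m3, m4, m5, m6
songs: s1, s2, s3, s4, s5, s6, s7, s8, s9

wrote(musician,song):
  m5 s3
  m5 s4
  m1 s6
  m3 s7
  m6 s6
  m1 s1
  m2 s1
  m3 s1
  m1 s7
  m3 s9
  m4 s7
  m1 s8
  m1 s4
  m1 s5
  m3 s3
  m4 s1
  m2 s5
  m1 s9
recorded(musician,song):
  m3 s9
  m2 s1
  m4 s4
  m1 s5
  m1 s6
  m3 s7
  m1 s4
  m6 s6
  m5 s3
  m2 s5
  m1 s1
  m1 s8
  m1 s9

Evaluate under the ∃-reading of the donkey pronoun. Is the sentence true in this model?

"it" takes "a song" as antecedent — a donkey pronoun bound across the clause boundary.
Weak reading: every musician m with some wrote-song has at least one wrote-song s such that recorded(m,s).
Per musician: m1:✓  m2:✓  m3:✓  m4:✗  m5:✓  m6:✓
m4 has no witness among its wrote-songs.

False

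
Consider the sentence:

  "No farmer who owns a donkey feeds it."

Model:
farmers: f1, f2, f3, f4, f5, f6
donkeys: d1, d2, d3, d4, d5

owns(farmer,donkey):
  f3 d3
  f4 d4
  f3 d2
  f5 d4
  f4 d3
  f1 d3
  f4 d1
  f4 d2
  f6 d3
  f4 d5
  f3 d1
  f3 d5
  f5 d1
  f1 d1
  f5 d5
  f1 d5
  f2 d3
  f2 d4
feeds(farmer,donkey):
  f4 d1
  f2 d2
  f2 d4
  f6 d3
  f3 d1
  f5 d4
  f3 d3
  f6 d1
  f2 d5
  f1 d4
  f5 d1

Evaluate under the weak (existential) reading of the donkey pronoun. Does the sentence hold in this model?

"it" takes "a donkey" as antecedent — a donkey pronoun bound across the clause boundary.
Truth condition: for no (f,d) with owns(f,d) does feeds(f,d) hold.
Restrictor pairs — does the scope hold? (f1,d1):fails  (f1,d3):fails  (f1,d5):fails  (f2,d3):fails  (f2,d4):holds  (f3,d1):holds  (f3,d2):fails  (f3,d3):holds  (f3,d5):fails  (f4,d1):holds  (f4,d2):fails  (f4,d3):fails  (f4,d4):fails  (f4,d5):fails  (f5,d1):holds  (f5,d4):holds  (f5,d5):fails  (f6,d3):holds
Scope holds for 7 pair(s), so the sentence is false.

False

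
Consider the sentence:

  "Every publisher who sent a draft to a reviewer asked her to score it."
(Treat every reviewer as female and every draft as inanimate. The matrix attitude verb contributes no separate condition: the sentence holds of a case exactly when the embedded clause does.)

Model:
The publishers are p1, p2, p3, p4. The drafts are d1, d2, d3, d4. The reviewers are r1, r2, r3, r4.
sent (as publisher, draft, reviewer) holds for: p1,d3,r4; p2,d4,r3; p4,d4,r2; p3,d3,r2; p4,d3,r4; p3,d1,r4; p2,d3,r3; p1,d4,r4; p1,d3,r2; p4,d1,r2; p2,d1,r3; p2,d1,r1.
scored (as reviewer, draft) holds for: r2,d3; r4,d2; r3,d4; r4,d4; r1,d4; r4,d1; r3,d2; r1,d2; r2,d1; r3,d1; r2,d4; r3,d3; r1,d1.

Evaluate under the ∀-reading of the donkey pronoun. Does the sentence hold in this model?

False

"her" takes "a reviewer" as antecedent and "it" takes "a draft"; both are donkey pronouns co-varying with the restrictor.
Strong reading: for every (p,d,r) with sent(p,d,r), scored(r,d).
Restrictor triples: (p1,d3,r2)→scored(r2,d3) ✓  (p1,d3,r4)→scored(r4,d3) ✗  (p1,d4,r4)→scored(r4,d4) ✓  (p2,d1,r1)→scored(r1,d1) ✓  (p2,d1,r3)→scored(r3,d1) ✓  (p2,d3,r3)→scored(r3,d3) ✓  (p2,d4,r3)→scored(r3,d4) ✓  (p3,d1,r4)→scored(r4,d1) ✓  (p3,d3,r2)→scored(r2,d3) ✓  (p4,d1,r2)→scored(r2,d1) ✓  (p4,d3,r4)→scored(r4,d3) ✗  (p4,d4,r2)→scored(r2,d4) ✓
Counterexample: (p1,d3,r4) — scored(r4,d3) does not hold.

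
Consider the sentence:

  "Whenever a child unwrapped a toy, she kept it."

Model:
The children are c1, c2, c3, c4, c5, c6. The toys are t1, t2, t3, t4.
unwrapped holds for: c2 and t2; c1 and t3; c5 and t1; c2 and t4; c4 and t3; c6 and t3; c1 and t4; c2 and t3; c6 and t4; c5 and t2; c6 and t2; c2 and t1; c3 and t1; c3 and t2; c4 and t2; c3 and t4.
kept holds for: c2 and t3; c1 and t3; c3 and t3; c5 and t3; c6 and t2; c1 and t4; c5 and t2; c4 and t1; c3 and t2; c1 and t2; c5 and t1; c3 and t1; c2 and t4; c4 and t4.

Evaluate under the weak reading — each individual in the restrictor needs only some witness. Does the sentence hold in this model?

False

"it" takes "a toy" as antecedent — a donkey pronoun bound across the clause boundary.
Weak reading: every child c with some unwrapped-toy has at least one unwrapped-toy t such that kept(c,t).
Per child: c1:✓  c2:✓  c3:✓  c4:✗  c5:✓  c6:✓
c4 has no witness among its unwrapped-toys.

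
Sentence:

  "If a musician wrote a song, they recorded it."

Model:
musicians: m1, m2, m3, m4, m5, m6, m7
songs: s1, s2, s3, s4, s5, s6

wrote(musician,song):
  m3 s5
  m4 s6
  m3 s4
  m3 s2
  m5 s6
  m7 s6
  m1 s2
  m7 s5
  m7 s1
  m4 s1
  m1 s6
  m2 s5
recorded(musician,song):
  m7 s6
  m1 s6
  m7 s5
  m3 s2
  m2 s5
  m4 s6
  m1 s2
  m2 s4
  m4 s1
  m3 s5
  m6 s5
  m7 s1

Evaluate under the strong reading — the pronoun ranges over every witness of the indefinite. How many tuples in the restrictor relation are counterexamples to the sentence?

"it" takes "a song" as antecedent — a donkey pronoun bound across the clause boundary.
Strong reading: for every (m,s) with wrote(m,s), recorded(m,s).
Restrictor pairs: (m1,s2) ✓  (m1,s6) ✓  (m2,s5) ✓  (m3,s2) ✓  (m3,s4) ✗  (m3,s5) ✓  (m4,s1) ✓  (m4,s6) ✓  (m5,s6) ✗  (m7,s1) ✓  (m7,s5) ✓  (m7,s6) ✓
Counterexamples (restrictor pairs failing the scope): 2.

2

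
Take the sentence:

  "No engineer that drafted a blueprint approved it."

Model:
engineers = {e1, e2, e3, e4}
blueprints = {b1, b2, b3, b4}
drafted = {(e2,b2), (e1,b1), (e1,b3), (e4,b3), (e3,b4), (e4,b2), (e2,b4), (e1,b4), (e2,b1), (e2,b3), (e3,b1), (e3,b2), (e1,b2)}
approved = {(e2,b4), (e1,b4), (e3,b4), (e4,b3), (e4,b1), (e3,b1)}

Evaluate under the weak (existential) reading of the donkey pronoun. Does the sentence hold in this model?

False

"it" takes "a blueprint" as antecedent — a donkey pronoun bound across the clause boundary.
Truth condition: for no (e,b) with drafted(e,b) does approved(e,b) hold.
Restrictor pairs — does the scope hold? (e1,b1):fails  (e1,b2):fails  (e1,b3):fails  (e1,b4):holds  (e2,b1):fails  (e2,b2):fails  (e2,b3):fails  (e2,b4):holds  (e3,b1):holds  (e3,b2):fails  (e3,b4):holds  (e4,b2):fails  (e4,b3):holds
Scope holds for 5 pair(s), so the sentence is false.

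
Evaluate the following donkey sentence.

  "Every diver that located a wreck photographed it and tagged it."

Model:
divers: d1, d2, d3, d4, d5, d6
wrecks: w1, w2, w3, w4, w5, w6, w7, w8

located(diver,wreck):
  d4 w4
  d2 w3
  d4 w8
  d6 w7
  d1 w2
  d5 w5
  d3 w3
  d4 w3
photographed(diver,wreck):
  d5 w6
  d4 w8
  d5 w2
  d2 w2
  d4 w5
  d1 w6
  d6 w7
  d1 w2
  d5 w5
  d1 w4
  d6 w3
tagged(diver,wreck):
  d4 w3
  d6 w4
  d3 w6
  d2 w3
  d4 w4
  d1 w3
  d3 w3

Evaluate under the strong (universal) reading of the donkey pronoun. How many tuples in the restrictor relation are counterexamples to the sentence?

8

"it" takes "a wreck" as antecedent — a donkey pronoun bound across the clause boundary.
Strong reading: for every (d,w) with located(d,w), photographed(d,w) ∧ tagged(d,w).
Restrictor pairs: (d1,w2) ✗  (d2,w3) ✗  (d3,w3) ✗  (d4,w3) ✗  (d4,w4) ✗  (d4,w8) ✗  (d5,w5) ✗  (d6,w7) ✗
Counterexamples (restrictor pairs failing the scope): 8.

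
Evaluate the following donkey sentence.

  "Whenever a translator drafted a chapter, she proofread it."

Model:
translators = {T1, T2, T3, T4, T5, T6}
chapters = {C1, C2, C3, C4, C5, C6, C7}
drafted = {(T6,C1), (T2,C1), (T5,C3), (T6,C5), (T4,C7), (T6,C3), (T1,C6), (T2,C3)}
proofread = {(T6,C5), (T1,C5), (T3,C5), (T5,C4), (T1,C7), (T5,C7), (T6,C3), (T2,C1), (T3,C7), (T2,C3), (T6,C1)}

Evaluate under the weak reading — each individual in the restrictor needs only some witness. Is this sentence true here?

"it" takes "a chapter" as antecedent — a donkey pronoun bound across the clause boundary.
Weak reading: every translator t with some drafted-chapter has at least one drafted-chapter c such that proofread(t,c).
Per translator: T1:✗  T2:✓  T4:✗  T5:✗  T6:✓
T1 has no witness among its drafted-chapters.

False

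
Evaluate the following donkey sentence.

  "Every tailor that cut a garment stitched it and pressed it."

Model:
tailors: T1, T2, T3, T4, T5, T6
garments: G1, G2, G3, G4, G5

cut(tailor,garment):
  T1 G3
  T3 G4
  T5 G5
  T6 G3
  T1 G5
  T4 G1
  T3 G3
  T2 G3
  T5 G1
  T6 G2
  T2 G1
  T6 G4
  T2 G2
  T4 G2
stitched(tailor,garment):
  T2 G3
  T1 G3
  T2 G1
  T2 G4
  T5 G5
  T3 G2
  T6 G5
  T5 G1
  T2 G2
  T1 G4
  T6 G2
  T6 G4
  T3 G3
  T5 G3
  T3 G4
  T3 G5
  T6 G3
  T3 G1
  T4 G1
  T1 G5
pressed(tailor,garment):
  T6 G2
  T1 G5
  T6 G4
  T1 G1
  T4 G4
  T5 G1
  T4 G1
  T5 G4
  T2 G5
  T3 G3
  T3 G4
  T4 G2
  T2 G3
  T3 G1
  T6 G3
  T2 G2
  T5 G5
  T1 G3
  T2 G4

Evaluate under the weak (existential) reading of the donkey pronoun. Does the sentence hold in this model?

"it" takes "a garment" as antecedent — a donkey pronoun bound across the clause boundary.
Weak reading: every tailor t with some cut-garment has at least one cut-garment g such that stitched(t,g) ∧ pressed(t,g).
Per tailor: T1:✓  T2:✓  T3:✓  T4:✓  T5:✓  T6:✓
Every tailor in the restrictor has a witness.

True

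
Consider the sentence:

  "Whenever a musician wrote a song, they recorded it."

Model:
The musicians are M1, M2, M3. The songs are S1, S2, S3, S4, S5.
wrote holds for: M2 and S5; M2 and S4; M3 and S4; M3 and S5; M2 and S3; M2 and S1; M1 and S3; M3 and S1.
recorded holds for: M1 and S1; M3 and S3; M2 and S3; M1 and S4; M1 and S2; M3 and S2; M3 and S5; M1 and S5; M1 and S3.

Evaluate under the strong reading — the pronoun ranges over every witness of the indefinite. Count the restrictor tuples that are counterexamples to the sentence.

5

"it" takes "a song" as antecedent — a donkey pronoun bound across the clause boundary.
Strong reading: for every (m,s) with wrote(m,s), recorded(m,s).
Restrictor pairs: (M1,S3) ✓  (M2,S1) ✗  (M2,S3) ✓  (M2,S4) ✗  (M2,S5) ✗  (M3,S1) ✗  (M3,S4) ✗  (M3,S5) ✓
Counterexamples (restrictor pairs failing the scope): 5.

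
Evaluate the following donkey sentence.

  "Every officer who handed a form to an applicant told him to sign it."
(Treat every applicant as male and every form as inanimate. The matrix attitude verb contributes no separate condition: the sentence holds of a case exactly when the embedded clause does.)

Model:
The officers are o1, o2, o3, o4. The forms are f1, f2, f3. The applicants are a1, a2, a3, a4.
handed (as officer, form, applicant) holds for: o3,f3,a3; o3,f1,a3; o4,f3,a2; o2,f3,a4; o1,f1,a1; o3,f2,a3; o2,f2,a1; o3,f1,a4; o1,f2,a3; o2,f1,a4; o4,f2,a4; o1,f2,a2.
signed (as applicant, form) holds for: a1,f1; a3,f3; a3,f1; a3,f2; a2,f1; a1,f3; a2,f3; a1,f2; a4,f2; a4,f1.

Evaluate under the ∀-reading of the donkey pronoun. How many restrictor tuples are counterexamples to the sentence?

2

"him" takes "an applicant" as antecedent and "it" takes "a form"; both are donkey pronouns co-varying with the restrictor.
Strong reading: for every (o,f,a) with handed(o,f,a), signed(a,f).
Restrictor triples: (o1,f1,a1)→signed(a1,f1) ✓  (o1,f2,a2)→signed(a2,f2) ✗  (o1,f2,a3)→signed(a3,f2) ✓  (o2,f1,a4)→signed(a4,f1) ✓  (o2,f2,a1)→signed(a1,f2) ✓  (o2,f3,a4)→signed(a4,f3) ✗  (o3,f1,a3)→signed(a3,f1) ✓  (o3,f1,a4)→signed(a4,f1) ✓  (o3,f2,a3)→signed(a3,f2) ✓  (o3,f3,a3)→signed(a3,f3) ✓  (o4,f2,a4)→signed(a4,f2) ✓  (o4,f3,a2)→signed(a2,f3) ✓
Counterexamples (restrictor triples failing the scope): 2.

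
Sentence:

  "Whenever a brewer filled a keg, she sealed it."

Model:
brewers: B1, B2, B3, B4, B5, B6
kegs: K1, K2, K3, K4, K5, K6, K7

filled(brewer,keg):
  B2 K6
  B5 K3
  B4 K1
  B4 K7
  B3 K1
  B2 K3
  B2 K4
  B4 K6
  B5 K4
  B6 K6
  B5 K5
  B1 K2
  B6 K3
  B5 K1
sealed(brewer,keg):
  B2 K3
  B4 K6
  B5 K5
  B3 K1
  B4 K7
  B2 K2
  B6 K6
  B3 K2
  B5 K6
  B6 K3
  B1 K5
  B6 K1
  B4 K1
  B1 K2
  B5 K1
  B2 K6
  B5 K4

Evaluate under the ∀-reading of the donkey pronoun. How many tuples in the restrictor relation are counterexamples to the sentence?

"it" takes "a keg" as antecedent — a donkey pronoun bound across the clause boundary.
Strong reading: for every (b,k) with filled(b,k), sealed(b,k).
Restrictor pairs: (B1,K2) ✓  (B2,K3) ✓  (B2,K4) ✗  (B2,K6) ✓  (B3,K1) ✓  (B4,K1) ✓  (B4,K6) ✓  (B4,K7) ✓  (B5,K1) ✓  (B5,K3) ✗  (B5,K4) ✓  (B5,K5) ✓  (B6,K3) ✓  (B6,K6) ✓
Counterexamples (restrictor pairs failing the scope): 2.

2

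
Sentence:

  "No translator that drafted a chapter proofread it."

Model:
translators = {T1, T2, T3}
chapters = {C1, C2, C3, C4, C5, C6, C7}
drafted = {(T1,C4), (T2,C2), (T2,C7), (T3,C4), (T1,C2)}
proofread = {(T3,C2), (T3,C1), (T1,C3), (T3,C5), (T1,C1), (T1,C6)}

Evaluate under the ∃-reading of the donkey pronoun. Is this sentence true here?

True

"it" takes "a chapter" as antecedent — a donkey pronoun bound across the clause boundary.
Truth condition: for no (t,c) with drafted(t,c) does proofread(t,c) hold.
Restrictor pairs — does the scope hold? (T1,C2):fails  (T1,C4):fails  (T2,C2):fails  (T2,C7):fails  (T3,C4):fails
Scope holds for no restrictor pair, so the sentence is true.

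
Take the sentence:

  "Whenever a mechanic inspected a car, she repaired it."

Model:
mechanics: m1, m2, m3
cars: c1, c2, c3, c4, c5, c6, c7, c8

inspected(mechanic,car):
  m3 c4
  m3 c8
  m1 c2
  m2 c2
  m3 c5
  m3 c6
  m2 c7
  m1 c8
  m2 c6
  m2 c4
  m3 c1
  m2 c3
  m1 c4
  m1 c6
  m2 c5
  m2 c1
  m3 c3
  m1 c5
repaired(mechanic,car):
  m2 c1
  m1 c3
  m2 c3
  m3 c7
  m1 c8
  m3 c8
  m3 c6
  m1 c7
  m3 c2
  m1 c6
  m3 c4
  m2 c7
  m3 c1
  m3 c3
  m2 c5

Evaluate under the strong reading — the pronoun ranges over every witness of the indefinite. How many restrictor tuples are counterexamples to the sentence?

"it" takes "a car" as antecedent — a donkey pronoun bound across the clause boundary.
Strong reading: for every (m,c) with inspected(m,c), repaired(m,c).
Restrictor pairs: (m1,c2) ✗  (m1,c4) ✗  (m1,c5) ✗  (m1,c6) ✓  (m1,c8) ✓  (m2,c1) ✓  (m2,c2) ✗  (m2,c3) ✓  (m2,c4) ✗  (m2,c5) ✓  (m2,c6) ✗  (m2,c7) ✓  (m3,c1) ✓  (m3,c3) ✓  (m3,c4) ✓  (m3,c5) ✗  (m3,c6) ✓  (m3,c8) ✓
Counterexamples (restrictor pairs failing the scope): 7.

7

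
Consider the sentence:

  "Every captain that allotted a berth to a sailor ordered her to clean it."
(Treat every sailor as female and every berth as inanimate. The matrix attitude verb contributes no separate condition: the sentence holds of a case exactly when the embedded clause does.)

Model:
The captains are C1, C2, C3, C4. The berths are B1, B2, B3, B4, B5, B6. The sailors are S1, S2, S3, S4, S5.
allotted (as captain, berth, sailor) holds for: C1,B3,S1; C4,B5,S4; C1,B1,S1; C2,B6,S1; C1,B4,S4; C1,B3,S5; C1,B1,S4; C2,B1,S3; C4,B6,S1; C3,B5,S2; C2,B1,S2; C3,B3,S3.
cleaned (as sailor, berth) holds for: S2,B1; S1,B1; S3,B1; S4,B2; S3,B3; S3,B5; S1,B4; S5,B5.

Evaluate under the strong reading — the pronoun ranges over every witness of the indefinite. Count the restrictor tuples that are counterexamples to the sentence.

8

"her" takes "a sailor" as antecedent and "it" takes "a berth"; both are donkey pronouns co-varying with the restrictor.
Strong reading: for every (c,b,s) with allotted(c,b,s), cleaned(s,b).
Restrictor triples: (C1,B1,S1)→cleaned(S1,B1) ✓  (C1,B1,S4)→cleaned(S4,B1) ✗  (C1,B3,S1)→cleaned(S1,B3) ✗  (C1,B3,S5)→cleaned(S5,B3) ✗  (C1,B4,S4)→cleaned(S4,B4) ✗  (C2,B1,S2)→cleaned(S2,B1) ✓  (C2,B1,S3)→cleaned(S3,B1) ✓  (C2,B6,S1)→cleaned(S1,B6) ✗  (C3,B3,S3)→cleaned(S3,B3) ✓  (C3,B5,S2)→cleaned(S2,B5) ✗  (C4,B5,S4)→cleaned(S4,B5) ✗  (C4,B6,S1)→cleaned(S1,B6) ✗
Counterexamples (restrictor triples failing the scope): 8.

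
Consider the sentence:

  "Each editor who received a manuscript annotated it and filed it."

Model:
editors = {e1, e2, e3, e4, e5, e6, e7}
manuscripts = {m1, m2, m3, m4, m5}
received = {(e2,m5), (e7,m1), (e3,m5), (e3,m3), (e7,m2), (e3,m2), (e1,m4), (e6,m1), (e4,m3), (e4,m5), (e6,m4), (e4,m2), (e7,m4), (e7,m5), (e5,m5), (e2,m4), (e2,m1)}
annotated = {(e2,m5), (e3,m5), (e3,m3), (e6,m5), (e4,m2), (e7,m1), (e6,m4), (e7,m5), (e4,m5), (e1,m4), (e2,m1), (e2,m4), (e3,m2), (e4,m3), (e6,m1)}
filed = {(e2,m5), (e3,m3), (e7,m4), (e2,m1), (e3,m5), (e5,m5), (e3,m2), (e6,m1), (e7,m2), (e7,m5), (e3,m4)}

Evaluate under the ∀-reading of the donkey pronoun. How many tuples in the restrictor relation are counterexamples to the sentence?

"it" takes "a manuscript" as antecedent — a donkey pronoun bound across the clause boundary.
Strong reading: for every (e,m) with received(e,m), annotated(e,m) ∧ filed(e,m).
Restrictor pairs: (e1,m4) ✗  (e2,m1) ✓  (e2,m4) ✗  (e2,m5) ✓  (e3,m2) ✓  (e3,m3) ✓  (e3,m5) ✓  (e4,m2) ✗  (e4,m3) ✗  (e4,m5) ✗  (e5,m5) ✗  (e6,m1) ✓  (e6,m4) ✗  (e7,m1) ✗  (e7,m2) ✗  (e7,m4) ✗  (e7,m5) ✓
Counterexamples (restrictor pairs failing the scope): 10.

10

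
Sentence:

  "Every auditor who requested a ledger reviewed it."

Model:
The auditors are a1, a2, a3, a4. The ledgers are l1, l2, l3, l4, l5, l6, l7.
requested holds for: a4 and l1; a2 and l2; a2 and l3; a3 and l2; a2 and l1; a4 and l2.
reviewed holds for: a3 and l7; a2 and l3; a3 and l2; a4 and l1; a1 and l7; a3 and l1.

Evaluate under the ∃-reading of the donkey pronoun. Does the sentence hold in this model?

"it" takes "a ledger" as antecedent — a donkey pronoun bound across the clause boundary.
Weak reading: every auditor a with some requested-ledger has at least one requested-ledger l such that reviewed(a,l).
Per auditor: a2:✓  a3:✓  a4:✓
Every auditor in the restrictor has a witness.

True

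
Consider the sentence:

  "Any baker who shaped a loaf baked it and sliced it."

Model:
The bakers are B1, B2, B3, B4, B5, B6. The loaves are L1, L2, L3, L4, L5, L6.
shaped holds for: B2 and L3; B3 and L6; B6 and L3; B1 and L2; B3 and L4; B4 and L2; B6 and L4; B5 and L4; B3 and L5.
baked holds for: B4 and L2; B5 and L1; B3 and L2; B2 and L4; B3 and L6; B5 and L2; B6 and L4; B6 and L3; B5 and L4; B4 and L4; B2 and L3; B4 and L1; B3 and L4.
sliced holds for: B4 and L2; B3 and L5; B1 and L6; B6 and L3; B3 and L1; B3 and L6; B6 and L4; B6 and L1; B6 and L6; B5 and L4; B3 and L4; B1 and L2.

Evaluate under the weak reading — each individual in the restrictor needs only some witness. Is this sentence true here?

"it" takes "a loaf" as antecedent — a donkey pronoun bound across the clause boundary.
Weak reading: every baker b with some shaped-loaf has at least one shaped-loaf l such that baked(b,l) ∧ sliced(b,l).
Per baker: B1:✗  B2:✗  B3:✓  B4:✓  B5:✓  B6:✓
B1 has no witness among its shaped-loaves.

False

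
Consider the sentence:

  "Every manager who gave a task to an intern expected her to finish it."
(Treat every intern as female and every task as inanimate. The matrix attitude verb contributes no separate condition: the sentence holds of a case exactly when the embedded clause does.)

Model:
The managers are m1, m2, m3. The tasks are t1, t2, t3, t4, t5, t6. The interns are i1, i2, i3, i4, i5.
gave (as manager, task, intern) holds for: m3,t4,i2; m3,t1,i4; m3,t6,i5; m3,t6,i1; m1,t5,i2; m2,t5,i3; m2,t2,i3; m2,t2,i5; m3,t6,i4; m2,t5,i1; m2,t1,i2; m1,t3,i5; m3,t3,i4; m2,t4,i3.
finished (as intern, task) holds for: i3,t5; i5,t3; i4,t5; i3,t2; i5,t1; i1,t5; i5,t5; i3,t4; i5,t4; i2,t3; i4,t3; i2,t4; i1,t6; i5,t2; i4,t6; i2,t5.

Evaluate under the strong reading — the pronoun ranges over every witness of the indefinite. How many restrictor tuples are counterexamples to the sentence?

3

"her" takes "an intern" as antecedent and "it" takes "a task"; both are donkey pronouns co-varying with the restrictor.
Strong reading: for every (m,t,i) with gave(m,t,i), finished(i,t).
Restrictor triples: (m1,t3,i5)→finished(i5,t3) ✓  (m1,t5,i2)→finished(i2,t5) ✓  (m2,t1,i2)→finished(i2,t1) ✗  (m2,t2,i3)→finished(i3,t2) ✓  (m2,t2,i5)→finished(i5,t2) ✓  (m2,t4,i3)→finished(i3,t4) ✓  (m2,t5,i1)→finished(i1,t5) ✓  (m2,t5,i3)→finished(i3,t5) ✓  (m3,t1,i4)→finished(i4,t1) ✗  (m3,t3,i4)→finished(i4,t3) ✓  (m3,t4,i2)→finished(i2,t4) ✓  (m3,t6,i1)→finished(i1,t6) ✓  (m3,t6,i4)→finished(i4,t6) ✓  (m3,t6,i5)→finished(i5,t6) ✗
Counterexamples (restrictor triples failing the scope): 3.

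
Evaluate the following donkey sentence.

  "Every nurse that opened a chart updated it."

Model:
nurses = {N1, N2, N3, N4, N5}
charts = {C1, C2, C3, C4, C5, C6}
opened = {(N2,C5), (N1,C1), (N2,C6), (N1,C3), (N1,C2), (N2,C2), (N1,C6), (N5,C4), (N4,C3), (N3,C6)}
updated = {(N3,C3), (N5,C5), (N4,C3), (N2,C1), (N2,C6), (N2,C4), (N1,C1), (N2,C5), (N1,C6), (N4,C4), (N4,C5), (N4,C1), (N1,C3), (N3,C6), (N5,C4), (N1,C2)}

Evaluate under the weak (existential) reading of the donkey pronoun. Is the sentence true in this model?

"it" takes "a chart" as antecedent — a donkey pronoun bound across the clause boundary.
Weak reading: every nurse n with some opened-chart has at least one opened-chart c such that updated(n,c).
Per nurse: N1:✓  N2:✓  N3:✓  N4:✓  N5:✓
Every nurse in the restrictor has a witness.

True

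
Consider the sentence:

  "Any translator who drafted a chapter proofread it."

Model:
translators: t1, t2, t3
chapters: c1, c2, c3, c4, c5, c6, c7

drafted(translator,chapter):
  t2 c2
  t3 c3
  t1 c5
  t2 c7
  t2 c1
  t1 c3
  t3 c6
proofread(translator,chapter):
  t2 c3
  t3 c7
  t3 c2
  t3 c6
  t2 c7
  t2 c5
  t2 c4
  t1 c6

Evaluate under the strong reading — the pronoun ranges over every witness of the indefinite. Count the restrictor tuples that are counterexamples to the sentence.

5

"it" takes "a chapter" as antecedent — a donkey pronoun bound across the clause boundary.
Strong reading: for every (t,c) with drafted(t,c), proofread(t,c).
Restrictor pairs: (t1,c3) ✗  (t1,c5) ✗  (t2,c1) ✗  (t2,c2) ✗  (t2,c7) ✓  (t3,c3) ✗  (t3,c6) ✓
Counterexamples (restrictor pairs failing the scope): 5.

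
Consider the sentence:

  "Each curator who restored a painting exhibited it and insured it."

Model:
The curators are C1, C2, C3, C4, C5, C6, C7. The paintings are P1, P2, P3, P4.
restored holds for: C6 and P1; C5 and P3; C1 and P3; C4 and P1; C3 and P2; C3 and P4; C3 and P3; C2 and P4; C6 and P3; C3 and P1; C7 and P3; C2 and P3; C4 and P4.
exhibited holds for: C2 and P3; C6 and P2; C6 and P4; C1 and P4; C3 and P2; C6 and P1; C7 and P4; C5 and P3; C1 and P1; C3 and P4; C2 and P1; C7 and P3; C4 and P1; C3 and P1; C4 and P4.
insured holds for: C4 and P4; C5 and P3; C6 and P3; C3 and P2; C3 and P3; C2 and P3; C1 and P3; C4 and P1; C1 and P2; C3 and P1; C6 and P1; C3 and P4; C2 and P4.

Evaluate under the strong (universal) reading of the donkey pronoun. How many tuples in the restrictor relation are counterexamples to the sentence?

5

"it" takes "a painting" as antecedent — a donkey pronoun bound across the clause boundary.
Strong reading: for every (c,p) with restored(c,p), exhibited(c,p) ∧ insured(c,p).
Restrictor pairs: (C1,P3) ✗  (C2,P3) ✓  (C2,P4) ✗  (C3,P1) ✓  (C3,P2) ✓  (C3,P3) ✗  (C3,P4) ✓  (C4,P1) ✓  (C4,P4) ✓  (C5,P3) ✓  (C6,P1) ✓  (C6,P3) ✗  (C7,P3) ✗
Counterexamples (restrictor pairs failing the scope): 5.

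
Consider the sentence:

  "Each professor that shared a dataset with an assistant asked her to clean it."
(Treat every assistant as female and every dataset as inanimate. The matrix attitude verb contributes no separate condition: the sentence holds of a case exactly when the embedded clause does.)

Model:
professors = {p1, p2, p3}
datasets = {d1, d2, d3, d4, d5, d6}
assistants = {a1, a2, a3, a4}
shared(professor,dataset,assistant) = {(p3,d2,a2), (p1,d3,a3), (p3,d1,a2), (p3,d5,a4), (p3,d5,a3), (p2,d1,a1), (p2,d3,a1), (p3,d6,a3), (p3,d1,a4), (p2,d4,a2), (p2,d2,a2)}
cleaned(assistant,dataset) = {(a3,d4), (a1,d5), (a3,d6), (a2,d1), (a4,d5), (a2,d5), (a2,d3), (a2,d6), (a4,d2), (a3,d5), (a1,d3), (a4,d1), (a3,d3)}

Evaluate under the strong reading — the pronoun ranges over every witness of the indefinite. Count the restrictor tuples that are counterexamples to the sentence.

"her" takes "an assistant" as antecedent and "it" takes "a dataset"; both are donkey pronouns co-varying with the restrictor.
Strong reading: for every (p,d,a) with shared(p,d,a), cleaned(a,d).
Restrictor triples: (p1,d3,a3)→cleaned(a3,d3) ✓  (p2,d1,a1)→cleaned(a1,d1) ✗  (p2,d2,a2)→cleaned(a2,d2) ✗  (p2,d3,a1)→cleaned(a1,d3) ✓  (p2,d4,a2)→cleaned(a2,d4) ✗  (p3,d1,a2)→cleaned(a2,d1) ✓  (p3,d1,a4)→cleaned(a4,d1) ✓  (p3,d2,a2)→cleaned(a2,d2) ✗  (p3,d5,a3)→cleaned(a3,d5) ✓  (p3,d5,a4)→cleaned(a4,d5) ✓  (p3,d6,a3)→cleaned(a3,d6) ✓
Counterexamples (restrictor triples failing the scope): 4.

4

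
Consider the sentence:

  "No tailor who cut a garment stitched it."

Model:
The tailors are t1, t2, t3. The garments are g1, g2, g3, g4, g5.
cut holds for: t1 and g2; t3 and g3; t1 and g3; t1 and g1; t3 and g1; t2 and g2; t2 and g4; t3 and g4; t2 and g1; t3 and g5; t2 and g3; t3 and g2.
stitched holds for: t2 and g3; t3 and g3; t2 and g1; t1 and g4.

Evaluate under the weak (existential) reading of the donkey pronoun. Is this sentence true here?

False

"it" takes "a garment" as antecedent — a donkey pronoun bound across the clause boundary.
Truth condition: for no (t,g) with cut(t,g) does stitched(t,g) hold.
Restrictor pairs — does the scope hold? (t1,g1):fails  (t1,g2):fails  (t1,g3):fails  (t2,g1):holds  (t2,g2):fails  (t2,g3):holds  (t2,g4):fails  (t3,g1):fails  (t3,g2):fails  (t3,g3):holds  (t3,g4):fails  (t3,g5):fails
Scope holds for 3 pair(s), so the sentence is false.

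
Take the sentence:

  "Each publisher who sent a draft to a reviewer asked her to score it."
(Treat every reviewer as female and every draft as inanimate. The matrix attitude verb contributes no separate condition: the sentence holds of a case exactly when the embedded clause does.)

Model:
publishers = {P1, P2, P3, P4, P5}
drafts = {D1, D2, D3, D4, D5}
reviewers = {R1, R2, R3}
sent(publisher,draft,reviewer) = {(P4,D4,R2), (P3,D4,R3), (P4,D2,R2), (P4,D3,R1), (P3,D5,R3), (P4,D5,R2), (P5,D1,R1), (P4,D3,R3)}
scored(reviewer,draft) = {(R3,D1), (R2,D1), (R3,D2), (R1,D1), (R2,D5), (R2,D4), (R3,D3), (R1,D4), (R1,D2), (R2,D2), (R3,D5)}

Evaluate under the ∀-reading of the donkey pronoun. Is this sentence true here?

False

"her" takes "a reviewer" as antecedent and "it" takes "a draft"; both are donkey pronouns co-varying with the restrictor.
Strong reading: for every (p,d,r) with sent(p,d,r), scored(r,d).
Restrictor triples: (P3,D4,R3)→scored(R3,D4) ✗  (P3,D5,R3)→scored(R3,D5) ✓  (P4,D2,R2)→scored(R2,D2) ✓  (P4,D3,R1)→scored(R1,D3) ✗  (P4,D3,R3)→scored(R3,D3) ✓  (P4,D4,R2)→scored(R2,D4) ✓  (P4,D5,R2)→scored(R2,D5) ✓  (P5,D1,R1)→scored(R1,D1) ✓
Counterexample: (P3,D4,R3) — scored(R3,D4) does not hold.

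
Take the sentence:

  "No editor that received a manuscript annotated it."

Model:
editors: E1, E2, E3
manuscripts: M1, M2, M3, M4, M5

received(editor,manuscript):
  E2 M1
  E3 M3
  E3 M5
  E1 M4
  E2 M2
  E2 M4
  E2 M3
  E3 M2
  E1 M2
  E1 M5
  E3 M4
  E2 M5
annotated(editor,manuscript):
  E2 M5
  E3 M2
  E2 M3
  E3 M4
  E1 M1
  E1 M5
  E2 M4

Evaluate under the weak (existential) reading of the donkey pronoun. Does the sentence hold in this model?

"it" takes "a manuscript" as antecedent — a donkey pronoun bound across the clause boundary.
Truth condition: for no (e,m) with received(e,m) does annotated(e,m) hold.
Restrictor pairs — does the scope hold? (E1,M2):fails  (E1,M4):fails  (E1,M5):holds  (E2,M1):fails  (E2,M2):fails  (E2,M3):holds  (E2,M4):holds  (E2,M5):holds  (E3,M2):holds  (E3,M3):fails  (E3,M4):holds  (E3,M5):fails
Scope holds for 6 pair(s), so the sentence is false.

False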